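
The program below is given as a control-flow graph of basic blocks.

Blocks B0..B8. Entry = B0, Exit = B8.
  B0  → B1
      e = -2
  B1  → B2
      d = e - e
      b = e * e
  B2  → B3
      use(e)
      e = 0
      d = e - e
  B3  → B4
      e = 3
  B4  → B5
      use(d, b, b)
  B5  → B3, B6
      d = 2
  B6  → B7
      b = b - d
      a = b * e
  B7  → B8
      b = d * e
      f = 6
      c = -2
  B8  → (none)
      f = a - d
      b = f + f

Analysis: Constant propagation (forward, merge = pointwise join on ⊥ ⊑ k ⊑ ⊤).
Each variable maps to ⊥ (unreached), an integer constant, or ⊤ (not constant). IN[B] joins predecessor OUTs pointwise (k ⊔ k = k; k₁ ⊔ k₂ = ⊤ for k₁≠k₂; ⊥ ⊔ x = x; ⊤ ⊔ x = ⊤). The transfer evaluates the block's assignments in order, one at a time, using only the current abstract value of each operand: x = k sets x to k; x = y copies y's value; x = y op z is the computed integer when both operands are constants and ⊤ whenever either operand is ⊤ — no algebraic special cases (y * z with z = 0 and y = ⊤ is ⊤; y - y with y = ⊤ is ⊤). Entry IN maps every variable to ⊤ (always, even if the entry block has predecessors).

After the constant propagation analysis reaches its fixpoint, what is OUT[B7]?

Answer: {a: 6, b: 6, c: -2, d: 2, e: 3, f: 6}

Working:
Per-block solution:
  B0:  IN=(all ⊤)  OUT={e:-2; rest ⊤}
  B1:  IN={e:-2; rest ⊤}  OUT={b:4, d:0, e:-2; rest ⊤}
  B2:  IN={b:4, d:0, e:-2; rest ⊤}  OUT={b:4, d:0, e:0; rest ⊤}
  B3:  IN={b:4; rest ⊤}  OUT={b:4, e:3; rest ⊤}
  B4:  IN={b:4, e:3; rest ⊤}  OUT={b:4, e:3; rest ⊤}
  B5:  IN={b:4, e:3; rest ⊤}  OUT={b:4, d:2, e:3; rest ⊤}
  B6:  IN={b:4, d:2, e:3; rest ⊤}  OUT={a:6, b:2, d:2, e:3; rest ⊤}
  B7:  IN={a:6, b:2, d:2, e:3; rest ⊤}  OUT={a:6, b:6, c:-2, d:2, e:3, f:6; rest ⊤}
  B8:  IN={a:6, b:6, c:-2, d:2, e:3, f:6; rest ⊤}  OUT={a:6, b:8, c:-2, d:2, e:3, f:4; rest ⊤}

Merge at B7: IN[B7] = OUT[B6] = {a: 6, b: 2, c: ⊤, d: 2, e: 3, f: ⊤}
Applying B7's transfer function to that IN value gives OUT[B7] (row B7 above).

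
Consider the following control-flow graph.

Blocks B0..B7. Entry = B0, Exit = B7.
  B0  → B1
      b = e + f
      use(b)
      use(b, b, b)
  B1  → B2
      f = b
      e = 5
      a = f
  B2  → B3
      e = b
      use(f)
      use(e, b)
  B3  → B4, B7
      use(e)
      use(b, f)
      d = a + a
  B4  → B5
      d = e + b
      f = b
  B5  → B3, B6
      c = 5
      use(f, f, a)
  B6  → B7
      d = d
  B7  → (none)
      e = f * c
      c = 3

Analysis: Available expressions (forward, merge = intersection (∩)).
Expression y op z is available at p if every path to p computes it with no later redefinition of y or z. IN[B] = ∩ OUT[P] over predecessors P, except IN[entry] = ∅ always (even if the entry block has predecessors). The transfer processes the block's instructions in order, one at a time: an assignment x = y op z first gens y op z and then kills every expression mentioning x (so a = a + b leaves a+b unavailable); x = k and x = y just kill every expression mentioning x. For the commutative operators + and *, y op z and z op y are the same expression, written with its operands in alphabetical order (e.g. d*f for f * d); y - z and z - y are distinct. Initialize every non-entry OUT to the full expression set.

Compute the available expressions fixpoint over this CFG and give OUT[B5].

Fixpoint table:
  B0: | IN={} | OUT={e+f}
  B1: | IN={e+f} | OUT={}
  B2: | IN={} | OUT={}
  B3: | IN={} | OUT={a+a}
  B4: | IN={a+a} | OUT={a+a, b+e}
  B5: | IN={a+a, b+e} | OUT={a+a, b+e}
  B6: | IN={a+a, b+e} | OUT={a+a, b+e}
  B7: | IN={a+a} | OUT={a+a}

Merge at B5: IN[B5] = OUT[B4] = {a+a, b+e}
Applying B5's transfer function to that IN value gives OUT[B5] (row B5 above).

Answer: {a+a, b+e}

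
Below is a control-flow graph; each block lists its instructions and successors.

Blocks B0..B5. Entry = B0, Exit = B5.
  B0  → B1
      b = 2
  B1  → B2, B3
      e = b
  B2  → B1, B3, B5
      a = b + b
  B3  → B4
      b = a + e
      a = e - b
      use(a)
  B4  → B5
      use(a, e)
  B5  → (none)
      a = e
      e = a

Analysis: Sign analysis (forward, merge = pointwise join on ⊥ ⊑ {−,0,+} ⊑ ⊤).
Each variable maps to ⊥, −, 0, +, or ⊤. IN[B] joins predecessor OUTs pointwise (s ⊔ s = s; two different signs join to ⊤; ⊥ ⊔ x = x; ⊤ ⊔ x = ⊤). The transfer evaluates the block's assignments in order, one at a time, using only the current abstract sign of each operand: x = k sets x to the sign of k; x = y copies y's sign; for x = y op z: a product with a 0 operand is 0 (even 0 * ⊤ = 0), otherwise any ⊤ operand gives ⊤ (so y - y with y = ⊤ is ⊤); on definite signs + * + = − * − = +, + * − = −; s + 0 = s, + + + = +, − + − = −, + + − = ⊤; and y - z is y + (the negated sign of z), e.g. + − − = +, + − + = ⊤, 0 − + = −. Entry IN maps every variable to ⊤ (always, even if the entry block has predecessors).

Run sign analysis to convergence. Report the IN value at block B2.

Answer: {a: ⊤, b: +, c: ⊤, d: ⊤, e: +, f: ⊤}

Trace:
Per-block solution:
  B0: | IN=(all ⊤) | OUT={b:+; rest ⊤}
  B1: | IN={b:+; rest ⊤} | OUT={b:+, e:+; rest ⊤}
  B2: | IN={b:+, e:+; rest ⊤} | OUT={a:+, b:+, e:+; rest ⊤}
  B3: | IN={b:+, e:+; rest ⊤} | OUT={e:+; rest ⊤}
  B4: | IN={e:+; rest ⊤} | OUT={e:+; rest ⊤}
  B5: | IN={e:+; rest ⊤} | OUT={a:+, e:+; rest ⊤}

Merge at B2: IN[B2] = OUT[B1] = {a: ⊤, b: +, c: ⊤, d: ⊤, e: +, f: ⊤}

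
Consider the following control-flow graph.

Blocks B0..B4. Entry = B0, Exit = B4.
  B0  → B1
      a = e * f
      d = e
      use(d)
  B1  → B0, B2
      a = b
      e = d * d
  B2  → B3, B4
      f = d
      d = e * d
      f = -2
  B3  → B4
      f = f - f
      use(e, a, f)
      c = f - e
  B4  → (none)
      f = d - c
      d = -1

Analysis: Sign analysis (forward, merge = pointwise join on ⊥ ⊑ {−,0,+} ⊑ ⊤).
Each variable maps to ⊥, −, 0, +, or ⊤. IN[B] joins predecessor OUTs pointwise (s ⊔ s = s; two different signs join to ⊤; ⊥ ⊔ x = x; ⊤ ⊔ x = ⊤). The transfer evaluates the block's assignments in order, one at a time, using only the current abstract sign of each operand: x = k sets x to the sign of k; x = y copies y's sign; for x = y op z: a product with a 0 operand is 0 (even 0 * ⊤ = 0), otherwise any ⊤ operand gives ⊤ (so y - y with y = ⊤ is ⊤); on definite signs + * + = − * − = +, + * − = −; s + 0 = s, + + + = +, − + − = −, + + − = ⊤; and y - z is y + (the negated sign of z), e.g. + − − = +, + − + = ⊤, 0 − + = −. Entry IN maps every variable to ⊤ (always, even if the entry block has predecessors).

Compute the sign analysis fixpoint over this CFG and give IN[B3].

Answer: {a: ⊤, b: ⊤, c: ⊤, d: ⊤, e: ⊤, f: -}

Trace:
Converged values:
  B0:  IN=(all ⊤)  OUT=(all ⊤)
  B1:  IN=(all ⊤)  OUT=(all ⊤)
  B2:  IN=(all ⊤)  OUT={f:-; rest ⊤}
  B3:  IN={f:-; rest ⊤}  OUT=(all ⊤)
  B4:  IN=(all ⊤)  OUT={d:-; rest ⊤}

Merge at B3: IN[B3] = OUT[B2] = {a: ⊤, b: ⊤, c: ⊤, d: ⊤, e: ⊤, f: -}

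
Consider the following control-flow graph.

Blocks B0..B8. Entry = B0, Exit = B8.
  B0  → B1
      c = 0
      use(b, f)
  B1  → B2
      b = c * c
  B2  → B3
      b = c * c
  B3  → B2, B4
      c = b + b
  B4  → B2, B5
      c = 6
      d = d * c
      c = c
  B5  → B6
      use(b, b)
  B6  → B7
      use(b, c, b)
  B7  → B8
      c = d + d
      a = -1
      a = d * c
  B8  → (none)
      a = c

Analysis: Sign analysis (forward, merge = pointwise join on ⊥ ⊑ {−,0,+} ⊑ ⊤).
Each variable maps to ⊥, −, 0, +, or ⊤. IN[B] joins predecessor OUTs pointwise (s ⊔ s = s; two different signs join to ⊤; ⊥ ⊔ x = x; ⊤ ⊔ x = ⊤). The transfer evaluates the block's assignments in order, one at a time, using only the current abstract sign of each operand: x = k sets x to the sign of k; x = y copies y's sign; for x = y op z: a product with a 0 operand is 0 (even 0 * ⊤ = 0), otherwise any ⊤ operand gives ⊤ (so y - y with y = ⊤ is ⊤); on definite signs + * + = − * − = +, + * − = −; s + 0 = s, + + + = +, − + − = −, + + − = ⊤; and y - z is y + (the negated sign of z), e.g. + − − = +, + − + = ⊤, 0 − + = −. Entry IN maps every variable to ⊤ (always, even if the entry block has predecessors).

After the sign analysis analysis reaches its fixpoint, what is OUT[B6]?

Per-block solution:
  B0:   IN=(all ⊤)   OUT={c:0; rest ⊤}
  B1:   IN={c:0; rest ⊤}   OUT={b:0, c:0; rest ⊤}
  B2:   IN=(all ⊤)   OUT=(all ⊤)
  B3:   IN=(all ⊤)   OUT=(all ⊤)
  B4:   IN=(all ⊤)   OUT={c:+; rest ⊤}
  B5:   IN={c:+; rest ⊤}   OUT={c:+; rest ⊤}
  B6:   IN={c:+; rest ⊤}   OUT={c:+; rest ⊤}
  B7:   IN={c:+; rest ⊤}   OUT=(all ⊤)
  B8:   IN=(all ⊤)   OUT=(all ⊤)

Merge at B6: IN[B6] = OUT[B5] = {a: ⊤, b: ⊤, c: +, d: ⊤, e: ⊤, f: ⊤}
Applying B6's transfer function to that IN value gives OUT[B6] (row B6 above).

Answer: {a: ⊤, b: ⊤, c: +, d: ⊤, e: ⊤, f: ⊤}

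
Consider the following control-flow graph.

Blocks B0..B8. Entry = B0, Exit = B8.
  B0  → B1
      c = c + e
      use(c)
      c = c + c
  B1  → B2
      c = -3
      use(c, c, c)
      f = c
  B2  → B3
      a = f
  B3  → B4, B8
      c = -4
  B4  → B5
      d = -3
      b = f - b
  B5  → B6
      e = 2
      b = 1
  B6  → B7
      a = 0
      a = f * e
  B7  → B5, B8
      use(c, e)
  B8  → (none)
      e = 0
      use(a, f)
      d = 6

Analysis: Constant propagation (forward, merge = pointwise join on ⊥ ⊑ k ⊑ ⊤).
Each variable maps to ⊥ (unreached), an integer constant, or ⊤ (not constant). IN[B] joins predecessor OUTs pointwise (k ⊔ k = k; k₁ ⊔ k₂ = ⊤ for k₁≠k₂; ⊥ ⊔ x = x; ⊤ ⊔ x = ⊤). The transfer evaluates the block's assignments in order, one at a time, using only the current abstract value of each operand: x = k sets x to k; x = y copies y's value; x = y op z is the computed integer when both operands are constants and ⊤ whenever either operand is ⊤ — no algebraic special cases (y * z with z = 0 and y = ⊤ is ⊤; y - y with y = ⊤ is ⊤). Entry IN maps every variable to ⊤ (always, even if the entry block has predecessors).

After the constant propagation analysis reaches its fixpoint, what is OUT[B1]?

Per-block solution:
  B0: | IN=(all ⊤) | OUT=(all ⊤)
  B1: | IN=(all ⊤) | OUT={c:-3, f:-3; rest ⊤}
  B2: | IN={c:-3, f:-3; rest ⊤} | OUT={a:-3, c:-3, f:-3; rest ⊤}
  B3: | IN={a:-3, c:-3, f:-3; rest ⊤} | OUT={a:-3, c:-4, f:-3; rest ⊤}
  B4: | IN={a:-3, c:-4, f:-3; rest ⊤} | OUT={a:-3, c:-4, d:-3, f:-3; rest ⊤}
  B5: | IN={c:-4, d:-3, f:-3; rest ⊤} | OUT={b:1, c:-4, d:-3, e:2, f:-3; rest ⊤}
  B6: | IN={b:1, c:-4, d:-3, e:2, f:-3; rest ⊤} | OUT={a:-6, b:1, c:-4, d:-3, e:2, f:-3; rest ⊤}
  B7: | IN={a:-6, b:1, c:-4, d:-3, e:2, f:-3; rest ⊤} | OUT={a:-6, b:1, c:-4, d:-3, e:2, f:-3; rest ⊤}
  B8: | IN={c:-4, f:-3; rest ⊤} | OUT={c:-4, d:6, e:0, f:-3; rest ⊤}

Merge at B1: IN[B1] = OUT[B0] = {a: ⊤, b: ⊤, c: ⊤, d: ⊤, e: ⊤, f: ⊤}
Applying B1's transfer function to that IN value gives OUT[B1] (row B1 above).

Answer: {a: ⊤, b: ⊤, c: -3, d: ⊤, e: ⊤, f: -3}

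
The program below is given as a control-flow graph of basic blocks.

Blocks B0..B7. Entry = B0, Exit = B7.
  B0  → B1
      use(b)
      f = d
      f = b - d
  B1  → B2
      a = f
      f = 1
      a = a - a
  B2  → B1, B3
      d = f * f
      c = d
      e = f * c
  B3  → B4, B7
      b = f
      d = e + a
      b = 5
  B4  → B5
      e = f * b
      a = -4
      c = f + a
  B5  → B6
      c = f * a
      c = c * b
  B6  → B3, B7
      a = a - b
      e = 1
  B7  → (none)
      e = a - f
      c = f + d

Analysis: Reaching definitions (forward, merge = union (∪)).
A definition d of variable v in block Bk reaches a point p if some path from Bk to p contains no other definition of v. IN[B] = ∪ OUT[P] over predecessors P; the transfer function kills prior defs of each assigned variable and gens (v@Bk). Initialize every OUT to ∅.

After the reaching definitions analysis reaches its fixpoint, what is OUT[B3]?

Answer: {a@B1, a@B6, b@B3, c@B2, c@B5, d@B3, e@B2, e@B6, f@B1}

Working:
Fixpoint table:
  B0: | IN={} | OUT={f@B0}
  B1: | IN={a@B1, c@B2, d@B2, e@B2, f@B0, f@B1} | OUT={a@B1, c@B2, d@B2, e@B2, f@B1}
  B2: | IN={a@B1, c@B2, d@B2, e@B2, f@B1} | OUT={a@B1, c@B2, d@B2, e@B2, f@B1}
  B3: | IN={a@B1, a@B6, b@B3, c@B2, c@B5, d@B2, d@B3, e@B2, e@B6, f@B1} | OUT={a@B1, a@B6, b@B3, c@B2, c@B5, d@B3, e@B2, e@B6, f@B1}
  B4: | IN={a@B1, a@B6, b@B3, c@B2, c@B5, d@B3, e@B2, e@B6, f@B1} | OUT={a@B4, b@B3, c@B4, d@B3, e@B4, f@B1}
  B5: | IN={a@B4, b@B3, c@B4, d@B3, e@B4, f@B1} | OUT={a@B4, b@B3, c@B5, d@B3, e@B4, f@B1}
  B6: | IN={a@B4, b@B3, c@B5, d@B3, e@B4, f@B1} | OUT={a@B6, b@B3, c@B5, d@B3, e@B6, f@B1}
  B7: | IN={a@B1, a@B6, b@B3, c@B2, c@B5, d@B3, e@B2, e@B6, f@B1} | OUT={a@B1, a@B6, b@B3, c@B7, d@B3, e@B7, f@B1}

Merge at B3: IN[B3] = OUT[B2] ⊔ OUT[B6] = {a@B1, a@B6, b@B3, c@B2, c@B5, d@B2, d@B3, e@B2, e@B6, f@B1}
Applying B3's transfer function to that IN value gives OUT[B3] (row B3 above).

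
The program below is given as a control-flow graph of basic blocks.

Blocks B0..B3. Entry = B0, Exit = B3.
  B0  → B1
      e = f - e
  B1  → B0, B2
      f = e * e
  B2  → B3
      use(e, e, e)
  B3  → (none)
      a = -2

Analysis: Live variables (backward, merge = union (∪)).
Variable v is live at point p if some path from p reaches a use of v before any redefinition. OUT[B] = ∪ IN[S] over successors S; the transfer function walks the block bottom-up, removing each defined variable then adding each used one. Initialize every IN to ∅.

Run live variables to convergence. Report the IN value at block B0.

Converged values:
  B0: | IN={e, f} | OUT={e}
  B1: | IN={e} | OUT={e, f}
  B2: | IN={e} | OUT={}
  B3: | IN={} | OUT={}

Merge at B0: OUT[B0] = IN[B1] = {e}
Applying B0's transfer function to that OUT value gives IN[B0] (row B0 above).

Answer: {e, f}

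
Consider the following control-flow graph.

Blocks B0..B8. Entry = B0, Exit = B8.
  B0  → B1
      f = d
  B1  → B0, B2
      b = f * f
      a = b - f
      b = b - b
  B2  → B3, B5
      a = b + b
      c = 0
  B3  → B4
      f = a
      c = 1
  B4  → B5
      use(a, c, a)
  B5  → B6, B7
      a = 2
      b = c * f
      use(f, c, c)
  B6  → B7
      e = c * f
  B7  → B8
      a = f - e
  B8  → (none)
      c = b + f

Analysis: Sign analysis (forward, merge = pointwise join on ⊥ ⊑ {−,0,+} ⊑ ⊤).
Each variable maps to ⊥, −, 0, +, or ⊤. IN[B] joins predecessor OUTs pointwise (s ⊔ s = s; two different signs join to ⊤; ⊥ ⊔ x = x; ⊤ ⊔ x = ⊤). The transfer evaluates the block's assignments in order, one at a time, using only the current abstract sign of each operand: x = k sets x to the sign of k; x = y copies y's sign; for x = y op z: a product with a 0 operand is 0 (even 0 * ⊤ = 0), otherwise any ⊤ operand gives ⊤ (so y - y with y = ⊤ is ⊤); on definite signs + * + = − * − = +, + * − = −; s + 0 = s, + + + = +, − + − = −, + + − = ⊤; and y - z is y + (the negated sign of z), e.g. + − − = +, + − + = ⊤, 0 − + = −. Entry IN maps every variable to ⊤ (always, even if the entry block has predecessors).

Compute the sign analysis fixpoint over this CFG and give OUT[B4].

Per-block solution:
  B0:   IN=(all ⊤)   OUT=(all ⊤)
  B1:   IN=(all ⊤)   OUT=(all ⊤)
  B2:   IN=(all ⊤)   OUT={c:0; rest ⊤}
  B3:   IN={c:0; rest ⊤}   OUT={c:+; rest ⊤}
  B4:   IN={c:+; rest ⊤}   OUT={c:+; rest ⊤}
  B5:   IN=(all ⊤)   OUT={a:+; rest ⊤}
  B6:   IN={a:+; rest ⊤}   OUT={a:+; rest ⊤}
  B7:   IN={a:+; rest ⊤}   OUT=(all ⊤)
  B8:   IN=(all ⊤)   OUT=(all ⊤)

Merge at B4: IN[B4] = OUT[B3] = {a: ⊤, b: ⊤, c: +, d: ⊤, e: ⊤, f: ⊤}
Applying B4's transfer function to that IN value gives OUT[B4] (row B4 above).

Answer: {a: ⊤, b: ⊤, c: +, d: ⊤, e: ⊤, f: ⊤}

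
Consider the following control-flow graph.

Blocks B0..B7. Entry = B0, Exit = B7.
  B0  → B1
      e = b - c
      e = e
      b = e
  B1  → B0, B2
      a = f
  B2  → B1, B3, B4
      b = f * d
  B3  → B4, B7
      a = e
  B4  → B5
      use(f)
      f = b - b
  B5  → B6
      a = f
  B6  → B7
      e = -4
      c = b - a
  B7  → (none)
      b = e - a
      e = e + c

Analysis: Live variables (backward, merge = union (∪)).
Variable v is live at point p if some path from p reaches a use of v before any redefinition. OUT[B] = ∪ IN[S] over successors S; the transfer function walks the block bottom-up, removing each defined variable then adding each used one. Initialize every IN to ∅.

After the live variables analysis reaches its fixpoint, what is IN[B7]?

Answer: {a, c, e}

Derivation:
Converged values:
  B0:   IN={b, c, d, f}   OUT={b, c, d, e, f}
  B1:   IN={b, c, d, e, f}   OUT={b, c, d, e, f}
  B2:   IN={c, d, e, f}   OUT={b, c, d, e, f}
  B3:   IN={b, c, e, f}   OUT={a, b, c, e, f}
  B4:   IN={b, f}   OUT={b, f}
  B5:   IN={b, f}   OUT={a, b}
  B6:   IN={a, b}   OUT={a, c, e}
  B7:   IN={a, c, e}   OUT={}

B7 is the boundary node: OUT[B7] = {}
Applying B7's transfer function to that OUT value gives IN[B7] (row B7 above).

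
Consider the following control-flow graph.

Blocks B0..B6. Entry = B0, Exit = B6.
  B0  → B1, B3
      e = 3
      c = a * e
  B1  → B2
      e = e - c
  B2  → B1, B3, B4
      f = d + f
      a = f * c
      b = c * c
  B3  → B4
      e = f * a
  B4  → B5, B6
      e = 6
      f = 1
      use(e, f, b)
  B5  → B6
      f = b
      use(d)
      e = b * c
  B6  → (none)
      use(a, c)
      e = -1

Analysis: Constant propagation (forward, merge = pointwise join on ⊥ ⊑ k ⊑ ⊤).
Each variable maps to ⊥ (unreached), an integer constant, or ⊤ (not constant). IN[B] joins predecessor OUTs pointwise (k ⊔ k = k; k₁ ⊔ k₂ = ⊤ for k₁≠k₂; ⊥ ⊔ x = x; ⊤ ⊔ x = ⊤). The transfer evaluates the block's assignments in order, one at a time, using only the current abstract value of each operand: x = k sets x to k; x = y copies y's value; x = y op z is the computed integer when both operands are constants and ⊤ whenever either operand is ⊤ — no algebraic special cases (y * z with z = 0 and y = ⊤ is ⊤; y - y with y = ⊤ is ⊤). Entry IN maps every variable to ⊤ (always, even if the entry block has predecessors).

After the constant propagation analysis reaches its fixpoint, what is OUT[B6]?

Answer: {a: ⊤, b: ⊤, c: ⊤, d: ⊤, e: -1, f: ⊤}

Working:
Per-block solution:
  B0: | IN=(all ⊤) | OUT={e:3; rest ⊤}
  B1: | IN=(all ⊤) | OUT=(all ⊤)
  B2: | IN=(all ⊤) | OUT=(all ⊤)
  B3: | IN=(all ⊤) | OUT=(all ⊤)
  B4: | IN=(all ⊤) | OUT={e:6, f:1; rest ⊤}
  B5: | IN={e:6, f:1; rest ⊤} | OUT=(all ⊤)
  B6: | IN=(all ⊤) | OUT={e:-1; rest ⊤}

Merge at B6: IN[B6] = OUT[B4] ⊔ OUT[B5] = {a: ⊤, b: ⊤, c: ⊤, d: ⊤, e: ⊤, f: ⊤}
Applying B6's transfer function to that IN value gives OUT[B6] (row B6 above).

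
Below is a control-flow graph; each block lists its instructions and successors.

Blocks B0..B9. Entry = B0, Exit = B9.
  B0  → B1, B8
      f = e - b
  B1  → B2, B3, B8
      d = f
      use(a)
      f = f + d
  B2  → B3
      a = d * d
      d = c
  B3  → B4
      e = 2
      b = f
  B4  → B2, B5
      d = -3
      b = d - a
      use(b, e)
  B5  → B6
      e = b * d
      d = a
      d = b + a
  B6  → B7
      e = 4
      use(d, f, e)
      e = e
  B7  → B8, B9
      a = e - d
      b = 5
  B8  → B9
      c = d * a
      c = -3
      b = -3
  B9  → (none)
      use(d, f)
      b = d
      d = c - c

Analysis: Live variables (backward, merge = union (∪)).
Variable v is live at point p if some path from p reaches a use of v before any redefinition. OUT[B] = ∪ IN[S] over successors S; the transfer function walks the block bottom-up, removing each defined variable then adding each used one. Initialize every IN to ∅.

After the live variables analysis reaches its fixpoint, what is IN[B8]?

Answer: {a, d, f}

Trace:
Per-block solution:
  B0:   IN={a, b, c, d, e}   OUT={a, c, d, f}
  B1:   IN={a, c, f}   OUT={a, c, d, f}
  B2:   IN={c, d, f}   OUT={a, c, f}
  B3:   IN={a, c, f}   OUT={a, c, e, f}
  B4:   IN={a, c, e, f}   OUT={a, b, c, d, f}
  B5:   IN={a, b, c, d, f}   OUT={c, d, f}
  B6:   IN={c, d, f}   OUT={c, d, e, f}
  B7:   IN={c, d, e, f}   OUT={a, c, d, f}
  B8:   IN={a, d, f}   OUT={c, d, f}
  B9:   IN={c, d, f}   OUT={}

Merge at B8: OUT[B8] = IN[B9] = {c, d, f}
Applying B8's transfer function to that OUT value gives IN[B8] (row B8 above).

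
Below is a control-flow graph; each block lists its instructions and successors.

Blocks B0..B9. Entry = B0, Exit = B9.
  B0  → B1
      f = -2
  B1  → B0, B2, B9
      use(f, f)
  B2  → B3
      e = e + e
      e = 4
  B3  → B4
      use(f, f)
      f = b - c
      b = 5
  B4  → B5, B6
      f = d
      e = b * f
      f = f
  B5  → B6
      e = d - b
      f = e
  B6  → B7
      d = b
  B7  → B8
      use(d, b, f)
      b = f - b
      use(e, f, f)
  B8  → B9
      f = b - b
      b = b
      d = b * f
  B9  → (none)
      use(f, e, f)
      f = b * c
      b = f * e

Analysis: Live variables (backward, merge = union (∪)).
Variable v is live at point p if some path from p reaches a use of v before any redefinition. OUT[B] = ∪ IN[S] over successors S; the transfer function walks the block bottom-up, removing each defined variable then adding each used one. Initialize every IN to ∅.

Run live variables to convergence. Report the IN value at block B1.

Converged values:
  B0:  IN={b, c, d, e}  OUT={b, c, d, e, f}
  B1:  IN={b, c, d, e, f}  OUT={b, c, d, e, f}
  B2:  IN={b, c, d, e, f}  OUT={b, c, d, f}
  B3:  IN={b, c, d, f}  OUT={b, c, d}
  B4:  IN={b, c, d}  OUT={b, c, d, e, f}
  B5:  IN={b, c, d}  OUT={b, c, e, f}
  B6:  IN={b, c, e, f}  OUT={b, c, d, e, f}
  B7:  IN={b, c, d, e, f}  OUT={b, c, e}
  B8:  IN={b, c, e}  OUT={b, c, e, f}
  B9:  IN={b, c, e, f}  OUT={}

Merge at B1: OUT[B1] = IN[B0] ⊔ IN[B2] ⊔ IN[B9] = {b, c, d, e, f}
Applying B1's transfer function to that OUT value gives IN[B1] (row B1 above).

Answer: {b, c, d, e, f}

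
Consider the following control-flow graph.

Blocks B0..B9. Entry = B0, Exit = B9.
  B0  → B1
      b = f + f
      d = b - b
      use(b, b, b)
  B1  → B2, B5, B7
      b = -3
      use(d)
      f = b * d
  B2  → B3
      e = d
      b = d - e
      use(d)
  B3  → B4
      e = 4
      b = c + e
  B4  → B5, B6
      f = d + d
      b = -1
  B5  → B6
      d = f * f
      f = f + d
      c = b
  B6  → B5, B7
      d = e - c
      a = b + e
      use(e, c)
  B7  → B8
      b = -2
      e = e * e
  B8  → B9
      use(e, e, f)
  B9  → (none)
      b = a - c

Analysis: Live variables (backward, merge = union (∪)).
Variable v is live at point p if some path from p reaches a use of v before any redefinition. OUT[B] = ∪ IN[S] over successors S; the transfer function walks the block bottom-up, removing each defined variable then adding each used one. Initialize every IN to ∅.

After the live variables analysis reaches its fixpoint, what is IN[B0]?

Answer: {a, c, e, f}

Derivation:
Converged values:
  B0:   IN={a, c, e, f}   OUT={a, c, d, e}
  B1:   IN={a, c, d, e}   OUT={a, b, c, d, e, f}
  B2:   IN={c, d}   OUT={c, d}
  B3:   IN={c, d}   OUT={c, d, e}
  B4:   IN={c, d, e}   OUT={b, c, e, f}
  B5:   IN={b, e, f}   OUT={b, c, e, f}
  B6:   IN={b, c, e, f}   OUT={a, b, c, e, f}
  B7:   IN={a, c, e, f}   OUT={a, c, e, f}
  B8:   IN={a, c, e, f}   OUT={a, c}
  B9:   IN={a, c}   OUT={}

Merge at B0: OUT[B0] = IN[B1] = {a, c, d, e}
Applying B0's transfer function to that OUT value gives IN[B0] (row B0 above).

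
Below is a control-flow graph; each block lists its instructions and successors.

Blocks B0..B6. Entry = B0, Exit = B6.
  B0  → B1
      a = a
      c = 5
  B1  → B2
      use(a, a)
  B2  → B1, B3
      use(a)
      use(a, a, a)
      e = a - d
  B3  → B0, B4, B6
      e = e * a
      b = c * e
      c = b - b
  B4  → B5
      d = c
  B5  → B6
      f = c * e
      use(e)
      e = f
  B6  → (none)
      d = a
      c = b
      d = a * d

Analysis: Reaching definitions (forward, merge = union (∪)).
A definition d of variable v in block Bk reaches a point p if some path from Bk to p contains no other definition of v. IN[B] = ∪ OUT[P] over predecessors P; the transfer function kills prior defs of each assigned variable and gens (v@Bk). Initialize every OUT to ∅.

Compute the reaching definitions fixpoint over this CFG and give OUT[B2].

Converged values:
  B0:   IN={a@B0, b@B3, c@B3, e@B3}   OUT={a@B0, b@B3, c@B0, e@B3}
  B1:   IN={a@B0, b@B3, c@B0, e@B2, e@B3}   OUT={a@B0, b@B3, c@B0, e@B2, e@B3}
  B2:   IN={a@B0, b@B3, c@B0, e@B2, e@B3}   OUT={a@B0, b@B3, c@B0, e@B2}
  B3:   IN={a@B0, b@B3, c@B0, e@B2}   OUT={a@B0, b@B3, c@B3, e@B3}
  B4:   IN={a@B0, b@B3, c@B3, e@B3}   OUT={a@B0, b@B3, c@B3, d@B4, e@B3}
  B5:   IN={a@B0, b@B3, c@B3, d@B4, e@B3}   OUT={a@B0, b@B3, c@B3, d@B4, e@B5, f@B5}
  B6:   IN={a@B0, b@B3, c@B3, d@B4, e@B3, e@B5, f@B5}   OUT={a@B0, b@B3, c@B6, d@B6, e@B3, e@B5, f@B5}

Merge at B2: IN[B2] = OUT[B1] = {a@B0, b@B3, c@B0, e@B2, e@B3}
Applying B2's transfer function to that IN value gives OUT[B2] (row B2 above).

Answer: {a@B0, b@B3, c@B0, e@B2}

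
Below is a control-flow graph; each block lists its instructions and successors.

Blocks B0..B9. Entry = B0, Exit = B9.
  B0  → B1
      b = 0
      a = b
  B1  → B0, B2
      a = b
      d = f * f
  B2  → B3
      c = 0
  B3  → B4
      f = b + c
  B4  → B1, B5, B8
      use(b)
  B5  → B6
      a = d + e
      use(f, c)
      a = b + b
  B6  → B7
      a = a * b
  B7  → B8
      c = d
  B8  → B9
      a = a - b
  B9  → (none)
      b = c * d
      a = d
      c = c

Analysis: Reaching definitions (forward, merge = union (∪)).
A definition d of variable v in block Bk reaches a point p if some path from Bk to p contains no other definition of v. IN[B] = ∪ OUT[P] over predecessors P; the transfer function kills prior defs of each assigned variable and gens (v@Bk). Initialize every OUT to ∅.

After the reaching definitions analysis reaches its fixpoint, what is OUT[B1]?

Answer: {a@B1, b@B0, c@B2, d@B1, f@B3}

Derivation:
Converged values:
  B0:   IN={a@B1, b@B0, c@B2, d@B1, f@B3}   OUT={a@B0, b@B0, c@B2, d@B1, f@B3}
  B1:   IN={a@B0, a@B1, b@B0, c@B2, d@B1, f@B3}   OUT={a@B1, b@B0, c@B2, d@B1, f@B3}
  B2:   IN={a@B1, b@B0, c@B2, d@B1, f@B3}   OUT={a@B1, b@B0, c@B2, d@B1, f@B3}
  B3:   IN={a@B1, b@B0, c@B2, d@B1, f@B3}   OUT={a@B1, b@B0, c@B2, d@B1, f@B3}
  B4:   IN={a@B1, b@B0, c@B2, d@B1, f@B3}   OUT={a@B1, b@B0, c@B2, d@B1, f@B3}
  B5:   IN={a@B1, b@B0, c@B2, d@B1, f@B3}   OUT={a@B5, b@B0, c@B2, d@B1, f@B3}
  B6:   IN={a@B5, b@B0, c@B2, d@B1, f@B3}   OUT={a@B6, b@B0, c@B2, d@B1, f@B3}
  B7:   IN={a@B6, b@B0, c@B2, d@B1, f@B3}   OUT={a@B6, b@B0, c@B7, d@B1, f@B3}
  B8:   IN={a@B1, a@B6, b@B0, c@B2, c@B7, d@B1, f@B3}   OUT={a@B8, b@B0, c@B2, c@B7, d@B1, f@B3}
  B9:   IN={a@B8, b@B0, c@B2, c@B7, d@B1, f@B3}   OUT={a@B9, b@B9, c@B9, d@B1, f@B3}

Merge at B1: IN[B1] = OUT[B0] ⊔ OUT[B4] = {a@B0, a@B1, b@B0, c@B2, d@B1, f@B3}
Applying B1's transfer function to that IN value gives OUT[B1] (row B1 above).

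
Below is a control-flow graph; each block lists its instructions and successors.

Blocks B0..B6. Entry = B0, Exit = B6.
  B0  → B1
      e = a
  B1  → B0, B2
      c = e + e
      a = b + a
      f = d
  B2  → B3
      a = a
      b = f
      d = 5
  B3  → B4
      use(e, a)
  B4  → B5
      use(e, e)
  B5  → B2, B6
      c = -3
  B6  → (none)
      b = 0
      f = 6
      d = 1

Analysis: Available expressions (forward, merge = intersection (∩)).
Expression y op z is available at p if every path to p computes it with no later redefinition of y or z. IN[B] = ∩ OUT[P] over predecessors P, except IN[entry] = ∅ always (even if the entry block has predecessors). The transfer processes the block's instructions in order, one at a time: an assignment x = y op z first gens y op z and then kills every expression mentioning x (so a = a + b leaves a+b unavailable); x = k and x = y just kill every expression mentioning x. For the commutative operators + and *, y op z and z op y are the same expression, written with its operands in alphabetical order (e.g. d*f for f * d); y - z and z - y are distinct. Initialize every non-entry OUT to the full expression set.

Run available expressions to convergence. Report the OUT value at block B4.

Answer: {e+e}

Trace:
Fixpoint table:
  B0:  IN={}  OUT={}
  B1:  IN={}  OUT={e+e}
  B2:  IN={e+e}  OUT={e+e}
  B3:  IN={e+e}  OUT={e+e}
  B4:  IN={e+e}  OUT={e+e}
  B5:  IN={e+e}  OUT={e+e}
  B6:  IN={e+e}  OUT={e+e}

Merge at B4: IN[B4] = OUT[B3] = {e+e}
Applying B4's transfer function to that IN value gives OUT[B4] (row B4 above).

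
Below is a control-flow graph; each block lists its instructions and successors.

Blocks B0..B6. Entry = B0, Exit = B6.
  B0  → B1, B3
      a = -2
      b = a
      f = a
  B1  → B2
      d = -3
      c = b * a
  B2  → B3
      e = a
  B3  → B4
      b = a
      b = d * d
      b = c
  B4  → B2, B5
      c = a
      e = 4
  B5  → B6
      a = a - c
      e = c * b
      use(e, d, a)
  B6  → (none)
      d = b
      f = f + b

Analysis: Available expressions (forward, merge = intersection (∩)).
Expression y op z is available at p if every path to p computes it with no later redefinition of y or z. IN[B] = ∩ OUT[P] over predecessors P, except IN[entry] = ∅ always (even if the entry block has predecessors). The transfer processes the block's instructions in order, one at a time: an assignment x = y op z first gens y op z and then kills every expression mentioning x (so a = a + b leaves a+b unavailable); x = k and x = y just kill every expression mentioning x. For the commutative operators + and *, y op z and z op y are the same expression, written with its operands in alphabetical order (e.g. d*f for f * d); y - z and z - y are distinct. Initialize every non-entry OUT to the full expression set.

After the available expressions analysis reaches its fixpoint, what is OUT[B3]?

Converged values:
  B0:  IN={}  OUT={}
  B1:  IN={}  OUT={a*b}
  B2:  IN={}  OUT={}
  B3:  IN={}  OUT={d*d}
  B4:  IN={d*d}  OUT={d*d}
  B5:  IN={d*d}  OUT={b*c, d*d}
  B6:  IN={b*c, d*d}  OUT={b*c}

Merge at B3: IN[B3] = OUT[B0] ∩ OUT[B2] = {}
Applying B3's transfer function to that IN value gives OUT[B3] (row B3 above).

Answer: {d*d}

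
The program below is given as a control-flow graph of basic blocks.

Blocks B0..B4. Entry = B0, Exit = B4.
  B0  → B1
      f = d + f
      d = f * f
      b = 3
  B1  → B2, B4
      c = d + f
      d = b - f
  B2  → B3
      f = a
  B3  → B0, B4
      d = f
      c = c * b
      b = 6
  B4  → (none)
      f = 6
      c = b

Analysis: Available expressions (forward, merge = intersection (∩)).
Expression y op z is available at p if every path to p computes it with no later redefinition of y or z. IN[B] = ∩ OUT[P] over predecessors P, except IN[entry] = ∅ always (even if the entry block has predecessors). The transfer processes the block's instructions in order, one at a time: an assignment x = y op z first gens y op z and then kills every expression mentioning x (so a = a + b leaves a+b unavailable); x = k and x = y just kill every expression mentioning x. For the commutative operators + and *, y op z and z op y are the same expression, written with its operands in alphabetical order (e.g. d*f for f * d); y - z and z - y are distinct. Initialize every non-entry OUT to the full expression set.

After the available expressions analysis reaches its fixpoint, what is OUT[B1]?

Answer: {b-f, f*f}

Trace:
Converged values:
  B0:   IN={}   OUT={f*f}
  B1:   IN={f*f}   OUT={b-f, f*f}
  B2:   IN={b-f, f*f}   OUT={}
  B3:   IN={}   OUT={}
  B4:   IN={}   OUT={}

Merge at B1: IN[B1] = OUT[B0] = {f*f}
Applying B1's transfer function to that IN value gives OUT[B1] (row B1 above).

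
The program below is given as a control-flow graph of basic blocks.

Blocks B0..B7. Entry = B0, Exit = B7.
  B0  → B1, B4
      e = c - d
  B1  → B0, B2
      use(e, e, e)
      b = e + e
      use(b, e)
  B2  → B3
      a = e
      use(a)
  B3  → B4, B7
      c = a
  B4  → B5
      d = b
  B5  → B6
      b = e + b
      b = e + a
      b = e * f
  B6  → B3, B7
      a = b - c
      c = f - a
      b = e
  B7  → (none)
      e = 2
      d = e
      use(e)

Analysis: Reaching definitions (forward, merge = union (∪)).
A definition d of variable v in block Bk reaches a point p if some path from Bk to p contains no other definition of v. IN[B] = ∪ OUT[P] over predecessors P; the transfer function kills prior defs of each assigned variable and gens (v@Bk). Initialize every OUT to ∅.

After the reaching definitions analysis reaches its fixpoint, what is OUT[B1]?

Answer: {b@B1, e@B0}

Trace:
Converged values:
  B0:  IN={b@B1, e@B0}  OUT={b@B1, e@B0}
  B1:  IN={b@B1, e@B0}  OUT={b@B1, e@B0}
  B2:  IN={b@B1, e@B0}  OUT={a@B2, b@B1, e@B0}
  B3:  IN={a@B2, a@B6, b@B1, b@B6, c@B6, d@B4, e@B0}  OUT={a@B2, a@B6, b@B1, b@B6, c@B3, d@B4, e@B0}
  B4:  IN={a@B2, a@B6, b@B1, b@B6, c@B3, d@B4, e@B0}  OUT={a@B2, a@B6, b@B1, b@B6, c@B3, d@B4, e@B0}
  B5:  IN={a@B2, a@B6, b@B1, b@B6, c@B3, d@B4, e@B0}  OUT={a@B2, a@B6, b@B5, c@B3, d@B4, e@B0}
  B6:  IN={a@B2, a@B6, b@B5, c@B3, d@B4, e@B0}  OUT={a@B6, b@B6, c@B6, d@B4, e@B0}
  B7:  IN={a@B2, a@B6, b@B1, b@B6, c@B3, c@B6, d@B4, e@B0}  OUT={a@B2, a@B6, b@B1, b@B6, c@B3, c@B6, d@B7, e@B7}

Merge at B1: IN[B1] = OUT[B0] = {b@B1, e@B0}
Applying B1's transfer function to that IN value gives OUT[B1] (row B1 above).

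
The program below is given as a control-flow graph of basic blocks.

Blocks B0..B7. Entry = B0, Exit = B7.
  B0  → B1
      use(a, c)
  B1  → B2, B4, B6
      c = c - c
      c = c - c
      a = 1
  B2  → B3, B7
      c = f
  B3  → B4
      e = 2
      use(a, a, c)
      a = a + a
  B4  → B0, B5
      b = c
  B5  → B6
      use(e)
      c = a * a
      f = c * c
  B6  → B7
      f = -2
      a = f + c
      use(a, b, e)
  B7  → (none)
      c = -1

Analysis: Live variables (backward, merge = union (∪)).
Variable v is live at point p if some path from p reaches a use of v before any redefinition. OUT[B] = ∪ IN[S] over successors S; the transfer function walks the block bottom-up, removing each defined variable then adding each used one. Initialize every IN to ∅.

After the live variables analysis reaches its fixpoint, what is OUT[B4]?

Fixpoint table:
  B0:   IN={a, b, c, e, f}   OUT={b, c, e, f}
  B1:   IN={b, c, e, f}   OUT={a, b, c, e, f}
  B2:   IN={a, f}   OUT={a, c, f}
  B3:   IN={a, c, f}   OUT={a, c, e, f}
  B4:   IN={a, c, e, f}   OUT={a, b, c, e, f}
  B5:   IN={a, b, e}   OUT={b, c, e}
  B6:   IN={b, c, e}   OUT={}
  B7:   IN={}   OUT={}

Merge at B4: OUT[B4] = IN[B0] ⊔ IN[B5] = {a, b, c, e, f}

Answer: {a, b, c, e, f}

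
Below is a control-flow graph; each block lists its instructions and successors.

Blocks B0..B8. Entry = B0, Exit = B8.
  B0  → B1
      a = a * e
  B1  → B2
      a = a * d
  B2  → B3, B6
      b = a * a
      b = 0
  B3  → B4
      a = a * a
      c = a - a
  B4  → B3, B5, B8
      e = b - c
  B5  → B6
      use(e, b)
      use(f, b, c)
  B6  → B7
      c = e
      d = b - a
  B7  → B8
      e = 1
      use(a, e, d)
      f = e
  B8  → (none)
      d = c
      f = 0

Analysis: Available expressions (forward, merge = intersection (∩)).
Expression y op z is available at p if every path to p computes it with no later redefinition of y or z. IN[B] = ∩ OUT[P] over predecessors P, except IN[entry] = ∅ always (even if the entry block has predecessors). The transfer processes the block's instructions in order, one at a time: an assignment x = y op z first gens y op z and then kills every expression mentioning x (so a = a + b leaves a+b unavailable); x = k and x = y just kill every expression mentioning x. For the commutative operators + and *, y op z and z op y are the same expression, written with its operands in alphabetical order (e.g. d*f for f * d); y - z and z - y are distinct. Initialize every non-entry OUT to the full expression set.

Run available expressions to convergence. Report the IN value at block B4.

Answer: {a-a}

Derivation:
Fixpoint table:
  B0:  IN={}  OUT={}
  B1:  IN={}  OUT={}
  B2:  IN={}  OUT={a*a}
  B3:  IN={}  OUT={a-a}
  B4:  IN={a-a}  OUT={a-a, b-c}
  B5:  IN={a-a, b-c}  OUT={a-a, b-c}
  B6:  IN={}  OUT={b-a}
  B7:  IN={b-a}  OUT={b-a}
  B8:  IN={}  OUT={}

Merge at B4: IN[B4] = OUT[B3] = {a-a}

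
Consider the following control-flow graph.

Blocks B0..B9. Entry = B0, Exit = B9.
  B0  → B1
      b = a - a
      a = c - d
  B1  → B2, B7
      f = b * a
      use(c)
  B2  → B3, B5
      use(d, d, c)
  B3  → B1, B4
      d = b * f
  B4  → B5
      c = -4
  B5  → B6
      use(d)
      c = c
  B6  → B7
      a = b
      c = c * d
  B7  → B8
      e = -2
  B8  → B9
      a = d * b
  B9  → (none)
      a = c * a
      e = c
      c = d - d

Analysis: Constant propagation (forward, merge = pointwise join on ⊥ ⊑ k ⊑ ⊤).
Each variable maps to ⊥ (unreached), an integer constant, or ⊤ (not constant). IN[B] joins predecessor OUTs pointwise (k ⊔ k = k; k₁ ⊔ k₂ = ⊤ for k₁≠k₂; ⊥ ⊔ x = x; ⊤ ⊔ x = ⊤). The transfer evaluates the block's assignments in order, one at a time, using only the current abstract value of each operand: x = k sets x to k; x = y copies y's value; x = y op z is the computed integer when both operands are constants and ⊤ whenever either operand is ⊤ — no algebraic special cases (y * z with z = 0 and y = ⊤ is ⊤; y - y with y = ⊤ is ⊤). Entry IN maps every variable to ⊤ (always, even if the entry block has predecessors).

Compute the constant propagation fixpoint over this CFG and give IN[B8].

Answer: {a: ⊤, b: ⊤, c: ⊤, d: ⊤, e: -2, f: ⊤}

Trace:
Converged values:
  B0:   IN=(all ⊤)   OUT=(all ⊤)
  B1:   IN=(all ⊤)   OUT=(all ⊤)
  B2:   IN=(all ⊤)   OUT=(all ⊤)
  B3:   IN=(all ⊤)   OUT=(all ⊤)
  B4:   IN=(all ⊤)   OUT={c:-4; rest ⊤}
  B5:   IN=(all ⊤)   OUT=(all ⊤)
  B6:   IN=(all ⊤)   OUT=(all ⊤)
  B7:   IN=(all ⊤)   OUT={e:-2; rest ⊤}
  B8:   IN={e:-2; rest ⊤}   OUT={e:-2; rest ⊤}
  B9:   IN={e:-2; rest ⊤}   OUT=(all ⊤)

Merge at B8: IN[B8] = OUT[B7] = {a: ⊤, b: ⊤, c: ⊤, d: ⊤, e: -2, f: ⊤}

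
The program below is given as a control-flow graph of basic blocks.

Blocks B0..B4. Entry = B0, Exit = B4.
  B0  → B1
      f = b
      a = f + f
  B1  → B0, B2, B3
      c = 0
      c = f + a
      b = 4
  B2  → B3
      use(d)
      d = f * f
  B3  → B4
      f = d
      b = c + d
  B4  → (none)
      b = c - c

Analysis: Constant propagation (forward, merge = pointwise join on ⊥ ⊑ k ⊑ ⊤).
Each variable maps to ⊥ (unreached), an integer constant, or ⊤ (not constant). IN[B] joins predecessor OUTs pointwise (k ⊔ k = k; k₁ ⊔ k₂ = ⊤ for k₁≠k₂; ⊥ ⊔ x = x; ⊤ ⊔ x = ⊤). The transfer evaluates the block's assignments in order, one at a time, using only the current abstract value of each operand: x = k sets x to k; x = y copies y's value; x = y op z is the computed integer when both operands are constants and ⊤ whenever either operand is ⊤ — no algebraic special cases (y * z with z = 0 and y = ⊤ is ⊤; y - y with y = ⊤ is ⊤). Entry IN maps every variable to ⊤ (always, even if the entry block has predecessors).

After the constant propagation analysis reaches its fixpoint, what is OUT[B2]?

Fixpoint table:
  B0: | IN=(all ⊤) | OUT=(all ⊤)
  B1: | IN=(all ⊤) | OUT={b:4; rest ⊤}
  B2: | IN={b:4; rest ⊤} | OUT={b:4; rest ⊤}
  B3: | IN={b:4; rest ⊤} | OUT=(all ⊤)
  B4: | IN=(all ⊤) | OUT=(all ⊤)

Merge at B2: IN[B2] = OUT[B1] = {a: ⊤, b: 4, c: ⊤, d: ⊤, e: ⊤, f: ⊤}
Applying B2's transfer function to that IN value gives OUT[B2] (row B2 above).

Answer: {a: ⊤, b: 4, c: ⊤, d: ⊤, e: ⊤, f: ⊤}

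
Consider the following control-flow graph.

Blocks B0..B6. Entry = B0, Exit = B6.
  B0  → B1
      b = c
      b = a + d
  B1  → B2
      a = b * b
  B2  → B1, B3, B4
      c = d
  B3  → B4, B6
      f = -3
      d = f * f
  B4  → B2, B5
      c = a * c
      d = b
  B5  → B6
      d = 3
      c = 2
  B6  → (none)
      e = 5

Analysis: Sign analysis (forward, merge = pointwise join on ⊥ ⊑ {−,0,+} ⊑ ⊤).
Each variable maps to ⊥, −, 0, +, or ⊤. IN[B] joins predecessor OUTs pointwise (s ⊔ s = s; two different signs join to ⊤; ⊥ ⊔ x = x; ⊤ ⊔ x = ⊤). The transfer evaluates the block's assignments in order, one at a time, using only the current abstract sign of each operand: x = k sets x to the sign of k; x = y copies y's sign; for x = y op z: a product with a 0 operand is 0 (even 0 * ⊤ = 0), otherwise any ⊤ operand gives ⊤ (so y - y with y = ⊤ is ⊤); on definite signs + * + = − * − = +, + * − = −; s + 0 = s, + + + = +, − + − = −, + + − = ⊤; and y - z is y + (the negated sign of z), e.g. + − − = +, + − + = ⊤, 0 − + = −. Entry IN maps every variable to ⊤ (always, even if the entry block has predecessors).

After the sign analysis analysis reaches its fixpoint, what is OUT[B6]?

Answer: {a: ⊤, b: ⊤, c: ⊤, d: +, e: +, f: ⊤}

Trace:
Converged values:
  B0:  IN=(all ⊤)  OUT=(all ⊤)
  B1:  IN=(all ⊤)  OUT=(all ⊤)
  B2:  IN=(all ⊤)  OUT=(all ⊤)
  B3:  IN=(all ⊤)  OUT={d:+, f:-; rest ⊤}
  B4:  IN=(all ⊤)  OUT=(all ⊤)
  B5:  IN=(all ⊤)  OUT={c:+, d:+; rest ⊤}
  B6:  IN={d:+; rest ⊤}  OUT={d:+, e:+; rest ⊤}

Merge at B6: IN[B6] = OUT[B3] ⊔ OUT[B5] = {a: ⊤, b: ⊤, c: ⊤, d: +, e: ⊤, f: ⊤}
Applying B6's transfer function to that IN value gives OUT[B6] (row B6 above).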